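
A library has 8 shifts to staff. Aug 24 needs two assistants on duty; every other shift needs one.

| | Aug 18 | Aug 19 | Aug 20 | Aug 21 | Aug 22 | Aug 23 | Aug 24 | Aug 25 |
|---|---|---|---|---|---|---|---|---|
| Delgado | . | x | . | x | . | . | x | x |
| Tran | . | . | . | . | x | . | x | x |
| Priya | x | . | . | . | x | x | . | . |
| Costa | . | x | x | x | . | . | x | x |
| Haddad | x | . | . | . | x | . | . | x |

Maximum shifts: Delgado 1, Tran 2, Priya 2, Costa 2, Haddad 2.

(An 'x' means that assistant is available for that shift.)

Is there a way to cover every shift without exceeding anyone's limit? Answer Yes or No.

No

Total capacity is 9 and 9 slots are needed, so capacity alone doesn't rule it out.
Shifts {Aug 19, Aug 20, Aug 21, Aug 24} need 5 worker-slots in total, but the assistants available for any of those shifts (Delgado, Tran, and Costa) can supply at most 4 among them. So no valid schedule exists.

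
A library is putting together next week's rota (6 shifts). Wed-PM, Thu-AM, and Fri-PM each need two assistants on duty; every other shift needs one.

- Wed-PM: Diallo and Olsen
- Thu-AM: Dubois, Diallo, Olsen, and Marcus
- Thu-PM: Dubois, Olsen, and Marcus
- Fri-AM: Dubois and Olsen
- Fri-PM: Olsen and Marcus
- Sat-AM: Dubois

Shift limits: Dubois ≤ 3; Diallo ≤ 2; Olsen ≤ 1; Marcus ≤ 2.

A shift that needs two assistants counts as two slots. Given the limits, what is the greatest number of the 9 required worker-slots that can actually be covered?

8

Total capacity across all assistants is 3+2+1+2 = 8, and 9 slots are needed, so at most 8 can be filled.
An assignment achieving 8: Wed-PM→Diallo+Olsen, Thu-AM→Diallo+Marcus, Thu-PM→Dubois, Fri-AM→Dubois, Fri-PM→Marcus, Sat-AM→Dubois.
Loads: Dubois 3/3, Diallo 2/2, Olsen 1/1, Marcus 2/2.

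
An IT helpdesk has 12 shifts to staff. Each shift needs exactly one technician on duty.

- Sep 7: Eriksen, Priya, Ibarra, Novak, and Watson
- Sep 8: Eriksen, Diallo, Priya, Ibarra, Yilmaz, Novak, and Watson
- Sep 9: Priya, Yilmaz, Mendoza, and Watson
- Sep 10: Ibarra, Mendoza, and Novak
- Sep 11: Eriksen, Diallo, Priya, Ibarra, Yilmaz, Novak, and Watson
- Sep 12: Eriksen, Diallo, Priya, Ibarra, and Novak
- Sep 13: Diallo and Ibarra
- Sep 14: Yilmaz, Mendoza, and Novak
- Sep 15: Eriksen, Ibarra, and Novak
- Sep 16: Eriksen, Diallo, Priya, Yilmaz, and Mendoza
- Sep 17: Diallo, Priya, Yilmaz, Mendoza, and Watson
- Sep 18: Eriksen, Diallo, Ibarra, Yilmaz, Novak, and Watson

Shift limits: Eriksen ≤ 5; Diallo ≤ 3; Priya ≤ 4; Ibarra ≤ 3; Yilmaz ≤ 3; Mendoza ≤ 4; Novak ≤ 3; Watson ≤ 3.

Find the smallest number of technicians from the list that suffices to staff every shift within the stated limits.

12 slots to fill and no one can take more than 5, so at least ⌈12/5⌉ = 3 technicians are needed.
Eriksen, Diallo, and Mendoza alone can cover everything: Sep 7→Eriksen, Sep 8→Eriksen, Sep 9→Mendoza, Sep 10→Mendoza, Sep 11→Eriksen, Sep 12→Eriksen, Sep 13→Diallo, Sep 14→Mendoza, Sep 15→Eriksen, Sep 16→Mendoza, Sep 17→Diallo, Sep 18→Diallo.

3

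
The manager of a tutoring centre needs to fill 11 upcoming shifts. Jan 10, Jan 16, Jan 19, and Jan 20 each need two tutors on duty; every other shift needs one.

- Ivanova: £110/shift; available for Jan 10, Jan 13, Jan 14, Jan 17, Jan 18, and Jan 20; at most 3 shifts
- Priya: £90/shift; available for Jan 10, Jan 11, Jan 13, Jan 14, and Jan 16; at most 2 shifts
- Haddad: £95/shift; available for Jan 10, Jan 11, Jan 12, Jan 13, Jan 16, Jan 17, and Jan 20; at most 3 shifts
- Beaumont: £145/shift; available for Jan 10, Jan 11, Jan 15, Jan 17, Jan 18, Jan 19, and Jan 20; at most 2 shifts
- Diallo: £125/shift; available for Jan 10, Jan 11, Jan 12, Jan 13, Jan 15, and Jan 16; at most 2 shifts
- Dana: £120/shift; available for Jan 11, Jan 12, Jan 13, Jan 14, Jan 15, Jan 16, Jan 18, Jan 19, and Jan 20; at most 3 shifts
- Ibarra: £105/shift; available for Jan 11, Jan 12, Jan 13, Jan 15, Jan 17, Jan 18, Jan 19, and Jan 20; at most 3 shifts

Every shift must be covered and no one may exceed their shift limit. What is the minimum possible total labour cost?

Picking the cheapest available tutor for each shift independently would cost £1465, but that ignores the shift limits.
An optimal schedule: Jan 10→Ivanova+Diallo, Jan 11→Priya, Jan 12→Haddad, Jan 13→Ivanova, Jan 14→Priya, Jan 15→Ibarra, Jan 16→Haddad+Dana, Jan 17→Haddad, Jan 18→Ibarra, Jan 19→Ibarra+Dana, Jan 20→Ivanova+Dana.
Total: 110 + 125 + 90 + 95 + 110 + 90 + 105 + 95 + 120 + 95 + 105 + 105 + 120 + 110 + 120 = £1595.

£1595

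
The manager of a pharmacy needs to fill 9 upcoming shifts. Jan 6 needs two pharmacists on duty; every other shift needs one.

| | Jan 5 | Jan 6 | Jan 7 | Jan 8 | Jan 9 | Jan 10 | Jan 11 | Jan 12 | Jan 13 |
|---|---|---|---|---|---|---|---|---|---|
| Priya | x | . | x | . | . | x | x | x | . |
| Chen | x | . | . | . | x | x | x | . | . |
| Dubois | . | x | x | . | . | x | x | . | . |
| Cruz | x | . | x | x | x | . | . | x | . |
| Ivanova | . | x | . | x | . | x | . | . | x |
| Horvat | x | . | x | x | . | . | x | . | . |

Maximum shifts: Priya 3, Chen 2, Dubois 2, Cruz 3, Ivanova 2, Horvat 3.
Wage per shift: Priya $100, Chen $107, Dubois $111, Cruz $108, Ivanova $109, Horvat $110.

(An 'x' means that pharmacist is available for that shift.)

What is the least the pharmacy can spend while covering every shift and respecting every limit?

$1059

Jan 6 can only be covered by Dubois and Ivanova, so that assignment is forced.
Jan 13 can only be covered by Ivanova, so that assignment is forced.
Picking the cheapest available pharmacist for each shift independently would cost $1044, but that ignores the shift limits.
An optimal schedule: Jan 5→Priya, Jan 6→Ivanova+Dubois, Jan 7→Cruz, Jan 8→Cruz, Jan 9→Chen, Jan 10→Priya, Jan 11→Chen, Jan 12→Priya, Jan 13→Ivanova.
Total: 100 + 109 + 111 + 108 + 108 + 107 + 100 + 107 + 100 + 109 = $1059.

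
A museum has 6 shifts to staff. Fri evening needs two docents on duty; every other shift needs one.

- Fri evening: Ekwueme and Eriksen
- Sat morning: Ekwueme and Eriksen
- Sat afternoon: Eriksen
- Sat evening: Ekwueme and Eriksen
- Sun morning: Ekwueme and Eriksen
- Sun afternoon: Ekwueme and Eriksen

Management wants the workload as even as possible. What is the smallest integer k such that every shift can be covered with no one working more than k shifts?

4

With 2 docents and 7 worker-slots to fill, someone must work at least ⌈7/2⌉ = 4 shifts, so k ≥ 4.
k = 4 works: Fri evening→Ekwueme+Eriksen, Sat morning→Ekwueme, Sat afternoon→Eriksen, Sat evening→Ekwueme, Sun morning→Ekwueme, Sun afternoon→Eriksen.
Loads: Ekwueme 4, Eriksen 3 — all ≤ 4.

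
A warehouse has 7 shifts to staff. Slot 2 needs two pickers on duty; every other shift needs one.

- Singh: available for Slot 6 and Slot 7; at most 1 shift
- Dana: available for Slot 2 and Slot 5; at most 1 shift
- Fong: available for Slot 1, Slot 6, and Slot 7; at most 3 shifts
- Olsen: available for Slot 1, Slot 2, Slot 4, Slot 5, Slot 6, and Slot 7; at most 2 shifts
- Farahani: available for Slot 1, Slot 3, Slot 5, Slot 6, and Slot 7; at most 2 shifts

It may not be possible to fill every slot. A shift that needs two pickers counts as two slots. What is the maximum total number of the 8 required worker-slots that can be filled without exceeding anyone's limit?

Total capacity across all pickers is 1+1+3+2+2 = 9, and 8 slots are needed, so at most 8 can be filled.
An assignment achieving 8: Slot 1→Fong, Slot 2→Dana+Olsen, Slot 3→Farahani, Slot 4→Olsen, Slot 5→Farahani, Slot 6→Singh, Slot 7→Fong.
Loads: Singh 1/1, Dana 1/1, Fong 2/3, Olsen 2/2, Farahani 2/2.

8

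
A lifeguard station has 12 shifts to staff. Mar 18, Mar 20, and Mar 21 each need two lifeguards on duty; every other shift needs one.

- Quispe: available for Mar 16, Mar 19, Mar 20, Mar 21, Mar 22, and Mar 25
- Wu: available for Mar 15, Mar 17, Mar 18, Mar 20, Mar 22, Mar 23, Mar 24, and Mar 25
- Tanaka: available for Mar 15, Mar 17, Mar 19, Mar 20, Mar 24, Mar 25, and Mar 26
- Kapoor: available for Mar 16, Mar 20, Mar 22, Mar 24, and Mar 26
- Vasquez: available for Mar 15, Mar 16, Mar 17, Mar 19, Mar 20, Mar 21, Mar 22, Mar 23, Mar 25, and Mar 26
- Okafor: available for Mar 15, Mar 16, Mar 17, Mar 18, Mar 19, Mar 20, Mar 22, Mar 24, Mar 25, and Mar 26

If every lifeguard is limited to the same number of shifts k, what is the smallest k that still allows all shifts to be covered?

3

With 6 lifeguards and 15 worker-slots to fill, someone must work at least ⌈15/6⌉ = 3 shifts, so k ≥ 3.
k = 3 works: Mar 15→Wu, Mar 16→Quispe, Mar 17→Tanaka, Mar 18→Wu+Okafor, Mar 19→Quispe, Mar 20→Kapoor+Vasquez, Mar 21→Quispe+Vasquez, Mar 22→Kapoor, Mar 23→Wu, Mar 24→Tanaka, Mar 25→Vasquez, Mar 26→Tanaka.
Loads: Quispe 3, Wu 3, Tanaka 3, Kapoor 2, Vasquez 3, Okafor 1 — all ≤ 3.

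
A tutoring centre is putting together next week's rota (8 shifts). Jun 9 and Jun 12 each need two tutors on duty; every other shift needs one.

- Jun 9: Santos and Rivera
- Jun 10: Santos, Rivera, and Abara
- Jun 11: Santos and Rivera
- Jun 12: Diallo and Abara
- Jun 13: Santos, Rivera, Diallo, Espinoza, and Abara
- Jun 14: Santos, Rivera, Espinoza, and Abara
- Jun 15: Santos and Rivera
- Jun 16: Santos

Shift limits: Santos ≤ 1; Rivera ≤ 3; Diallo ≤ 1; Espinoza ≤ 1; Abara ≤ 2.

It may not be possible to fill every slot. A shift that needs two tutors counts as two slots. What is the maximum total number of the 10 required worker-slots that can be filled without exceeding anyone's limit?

Total capacity across all tutors is 1+3+1+1+2 = 8, and 10 slots are needed, so at most 8 can be filled.
An assignment achieving 8: Jun 9→Rivera, Jun 10→Abara, Jun 11→Rivera, Jun 12→Diallo+Abara, Jun 14→Espinoza, Jun 15→Rivera, Jun 16→Santos.
Loads: Santos 1/1, Rivera 3/3, Diallo 1/1, Espinoza 1/1, Abara 2/2.

8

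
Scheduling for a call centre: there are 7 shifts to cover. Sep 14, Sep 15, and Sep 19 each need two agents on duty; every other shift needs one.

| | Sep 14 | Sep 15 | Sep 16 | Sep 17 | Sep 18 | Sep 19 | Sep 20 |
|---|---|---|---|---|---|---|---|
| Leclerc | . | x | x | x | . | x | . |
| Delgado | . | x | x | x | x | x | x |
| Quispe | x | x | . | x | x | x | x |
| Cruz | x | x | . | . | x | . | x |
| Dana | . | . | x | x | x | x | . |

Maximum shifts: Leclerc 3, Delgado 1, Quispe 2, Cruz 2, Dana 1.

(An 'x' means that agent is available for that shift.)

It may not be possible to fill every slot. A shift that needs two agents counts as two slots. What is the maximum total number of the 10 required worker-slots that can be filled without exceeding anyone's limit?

9

Total capacity across all agents is 3+1+2+2+1 = 9, and 10 slots are needed, so at most 9 can be filled.
An assignment achieving 9: Sep 14→Quispe+Cruz, Sep 15→Leclerc+Quispe, Sep 16→Leclerc, Sep 17→Leclerc, Sep 18→Cruz, Sep 19→Dana, Sep 20→Delgado.
Loads: Leclerc 3/3, Delgado 1/1, Quispe 2/2, Cruz 2/2, Dana 1/1.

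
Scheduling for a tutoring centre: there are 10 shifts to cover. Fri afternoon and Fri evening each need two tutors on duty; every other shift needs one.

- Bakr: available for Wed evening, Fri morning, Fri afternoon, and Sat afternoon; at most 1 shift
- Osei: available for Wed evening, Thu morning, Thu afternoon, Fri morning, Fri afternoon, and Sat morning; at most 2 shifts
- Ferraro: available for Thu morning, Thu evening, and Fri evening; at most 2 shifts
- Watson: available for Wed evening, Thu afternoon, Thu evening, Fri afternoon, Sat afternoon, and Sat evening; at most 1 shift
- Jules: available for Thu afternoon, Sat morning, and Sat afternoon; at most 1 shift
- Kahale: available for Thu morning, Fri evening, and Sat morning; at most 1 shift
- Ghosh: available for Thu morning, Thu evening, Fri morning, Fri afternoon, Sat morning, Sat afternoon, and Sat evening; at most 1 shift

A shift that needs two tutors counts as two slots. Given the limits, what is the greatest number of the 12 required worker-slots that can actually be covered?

9

Total capacity across all tutors is 1+2+2+1+1+1+1 = 9, and 12 slots are needed, so at most 9 can be filled.
An assignment achieving 9: Wed evening→Bakr, Thu morning→Ghosh, Thu afternoon→Osei, Thu evening→Ferraro, Fri morning→Osei, Fri evening→Ferraro+Kahale, Sat morning→Jules, Sat evening→Watson.
Loads: Bakr 1/1, Osei 2/2, Ferraro 2/2, Watson 1/1, Jules 1/1, Kahale 1/1, Ghosh 1/1.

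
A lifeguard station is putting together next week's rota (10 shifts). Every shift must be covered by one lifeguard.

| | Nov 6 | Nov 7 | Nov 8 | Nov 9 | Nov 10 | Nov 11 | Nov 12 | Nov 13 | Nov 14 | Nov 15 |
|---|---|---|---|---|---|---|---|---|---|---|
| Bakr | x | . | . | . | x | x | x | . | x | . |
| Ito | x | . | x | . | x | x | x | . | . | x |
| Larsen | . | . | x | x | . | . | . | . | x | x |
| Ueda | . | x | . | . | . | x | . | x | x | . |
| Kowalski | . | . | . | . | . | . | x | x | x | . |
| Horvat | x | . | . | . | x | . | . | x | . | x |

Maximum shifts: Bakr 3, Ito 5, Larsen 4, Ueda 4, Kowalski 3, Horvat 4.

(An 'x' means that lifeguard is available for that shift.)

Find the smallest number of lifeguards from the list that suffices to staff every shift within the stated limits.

10 slots to fill and no one can take more than 5, so at least ⌈10/5⌉ = 2 lifeguards are needed.
Any 2 lifeguards together have capacity at most 5+4 = 9 < 10 slots, so 2 can never suffice.
Bakr, Larsen, and Ueda alone can cover everything: Nov 6→Bakr, Nov 7→Ueda, Nov 8→Larsen, Nov 9→Larsen, Nov 10→Bakr, Nov 11→Ueda, Nov 12→Bakr, Nov 13→Ueda, Nov 14→Larsen, Nov 15→Larsen.

3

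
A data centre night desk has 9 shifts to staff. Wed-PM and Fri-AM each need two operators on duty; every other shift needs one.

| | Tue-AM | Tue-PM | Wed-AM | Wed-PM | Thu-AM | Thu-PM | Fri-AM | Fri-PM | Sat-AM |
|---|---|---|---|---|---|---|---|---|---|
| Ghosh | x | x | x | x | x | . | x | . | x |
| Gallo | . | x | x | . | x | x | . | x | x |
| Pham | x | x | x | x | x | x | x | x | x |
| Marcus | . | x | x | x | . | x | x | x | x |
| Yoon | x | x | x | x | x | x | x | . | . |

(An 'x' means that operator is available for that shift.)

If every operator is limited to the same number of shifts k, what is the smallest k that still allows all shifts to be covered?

3

With 5 operators and 11 worker-slots to fill, someone must work at least ⌈11/5⌉ = 3 shifts, so k ≥ 3.
k = 3 works: Tue-AM→Ghosh, Tue-PM→Gallo, Wed-AM→Pham, Wed-PM→Pham+Marcus, Thu-AM→Ghosh, Thu-PM→Gallo, Fri-AM→Pham+Marcus, Fri-PM→Gallo, Sat-AM→Ghosh.
Loads: Ghosh 3, Gallo 3, Pham 3, Marcus 2, Yoon 0 — all ≤ 3.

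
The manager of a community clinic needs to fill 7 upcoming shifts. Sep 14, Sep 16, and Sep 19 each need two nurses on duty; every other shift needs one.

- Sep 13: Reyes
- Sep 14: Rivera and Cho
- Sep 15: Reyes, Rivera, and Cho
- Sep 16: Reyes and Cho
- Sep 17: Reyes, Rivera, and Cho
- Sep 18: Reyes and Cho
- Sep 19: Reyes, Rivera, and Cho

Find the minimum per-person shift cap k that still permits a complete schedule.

4

With 3 nurses and 10 worker-slots to fill, someone must work at least ⌈10/3⌉ = 4 shifts, so k ≥ 4.
k = 4 works: Sep 13→Reyes, Sep 14→Rivera+Cho, Sep 15→Reyes, Sep 16→Reyes+Cho, Sep 17→Rivera, Sep 18→Reyes, Sep 19→Rivera+Cho.
Loads: Reyes 4, Rivera 3, Cho 3 — all ≤ 4.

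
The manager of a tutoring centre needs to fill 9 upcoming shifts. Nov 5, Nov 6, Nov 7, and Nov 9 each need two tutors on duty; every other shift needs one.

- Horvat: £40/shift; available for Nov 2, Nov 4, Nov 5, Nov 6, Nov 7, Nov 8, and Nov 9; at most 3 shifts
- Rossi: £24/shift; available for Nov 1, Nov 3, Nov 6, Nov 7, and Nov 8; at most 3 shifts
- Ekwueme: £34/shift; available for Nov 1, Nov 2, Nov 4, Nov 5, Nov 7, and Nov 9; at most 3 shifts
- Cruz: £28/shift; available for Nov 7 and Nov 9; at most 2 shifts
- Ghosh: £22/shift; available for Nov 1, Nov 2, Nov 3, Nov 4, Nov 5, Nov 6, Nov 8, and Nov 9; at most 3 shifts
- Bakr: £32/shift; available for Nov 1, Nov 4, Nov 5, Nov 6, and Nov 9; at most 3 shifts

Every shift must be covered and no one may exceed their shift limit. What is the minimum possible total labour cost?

Picking the cheapest available tutor for each shift independently would cost £312, but that ignores the shift limits.
An optimal schedule: Nov 1→Rossi, Nov 2→Ghosh, Nov 3→Ghosh, Nov 4→Bakr, Nov 5→Bakr+Ekwueme, Nov 6→Rossi+Bakr, Nov 7→Rossi+Cruz, Nov 8→Ghosh, Nov 9→Cruz+Ekwueme.
Total: 24 + 22 + 22 + 32 + 32 + 34 + 24 + 32 + 24 + 28 + 22 + 28 + 34 = £358.

£358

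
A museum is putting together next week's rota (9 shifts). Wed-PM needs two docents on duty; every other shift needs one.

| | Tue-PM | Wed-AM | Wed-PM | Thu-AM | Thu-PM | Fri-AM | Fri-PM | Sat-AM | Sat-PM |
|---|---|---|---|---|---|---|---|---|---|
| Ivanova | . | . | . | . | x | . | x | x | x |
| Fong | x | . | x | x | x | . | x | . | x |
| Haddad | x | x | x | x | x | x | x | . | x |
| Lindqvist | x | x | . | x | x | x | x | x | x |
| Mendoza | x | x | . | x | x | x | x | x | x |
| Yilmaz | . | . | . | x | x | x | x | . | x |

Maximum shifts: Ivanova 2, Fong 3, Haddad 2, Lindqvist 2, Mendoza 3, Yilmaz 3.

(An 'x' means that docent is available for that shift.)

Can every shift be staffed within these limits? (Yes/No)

Wed-PM can only be covered by Fong and Haddad, so that assignment is forced.
One valid schedule: Tue-PM→Fong, Wed-AM→Haddad, Wed-PM→Fong+Haddad, Thu-AM→Fong, Thu-PM→Ivanova, Fri-AM→Lindqvist, Fri-PM→Lindqvist, Sat-AM→Ivanova, Sat-PM→Mendoza.
Loads: Ivanova 2/2, Fong 3/3, Haddad 2/2, Lindqvist 2/2, Mendoza 1/3, Yilmaz 0/3 — all within limits.

Yes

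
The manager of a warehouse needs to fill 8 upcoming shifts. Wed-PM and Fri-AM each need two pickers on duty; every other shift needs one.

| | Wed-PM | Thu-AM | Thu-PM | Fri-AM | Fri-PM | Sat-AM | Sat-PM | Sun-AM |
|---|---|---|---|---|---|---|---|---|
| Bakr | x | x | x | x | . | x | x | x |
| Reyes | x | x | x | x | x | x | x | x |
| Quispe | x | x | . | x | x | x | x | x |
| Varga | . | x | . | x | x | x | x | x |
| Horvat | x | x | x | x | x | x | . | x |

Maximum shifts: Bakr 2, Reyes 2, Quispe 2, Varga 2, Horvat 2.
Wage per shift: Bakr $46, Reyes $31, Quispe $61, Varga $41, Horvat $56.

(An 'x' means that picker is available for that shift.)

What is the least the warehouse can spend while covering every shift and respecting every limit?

Picking the cheapest available picker for each shift independently would cost $335, but that ignores the shift limits.
An optimal schedule: Wed-PM→Quispe+Horvat, Thu-AM→Reyes, Thu-PM→Bakr, Fri-AM→Varga+Horvat, Fri-PM→Reyes, Sat-AM→Quispe, Sat-PM→Bakr, Sun-AM→Varga.
Total: 61 + 56 + 31 + 46 + 41 + 56 + 31 + 61 + 46 + 41 = $470.

$470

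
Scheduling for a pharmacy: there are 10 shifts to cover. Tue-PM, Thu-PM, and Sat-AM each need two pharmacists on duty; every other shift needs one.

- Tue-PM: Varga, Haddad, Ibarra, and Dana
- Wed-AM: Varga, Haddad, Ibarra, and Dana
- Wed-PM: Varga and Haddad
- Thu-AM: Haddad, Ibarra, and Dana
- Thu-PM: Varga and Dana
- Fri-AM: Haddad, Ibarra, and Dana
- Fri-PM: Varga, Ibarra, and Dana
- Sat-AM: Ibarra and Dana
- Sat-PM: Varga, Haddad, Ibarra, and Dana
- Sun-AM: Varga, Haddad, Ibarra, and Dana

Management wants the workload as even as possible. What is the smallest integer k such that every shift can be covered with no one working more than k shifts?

4

With 4 pharmacists and 13 worker-slots to fill, someone must work at least ⌈13/4⌉ = 4 shifts, so k ≥ 4.
k = 4 works: Tue-PM→Ibarra+Dana, Wed-AM→Varga, Wed-PM→Varga, Thu-AM→Haddad, Thu-PM→Varga+Dana, Fri-AM→Haddad, Fri-PM→Varga, Sat-AM→Ibarra+Dana, Sat-PM→Haddad, Sun-AM→Haddad.
Loads: Varga 4, Haddad 4, Ibarra 2, Dana 3 — all ≤ 4.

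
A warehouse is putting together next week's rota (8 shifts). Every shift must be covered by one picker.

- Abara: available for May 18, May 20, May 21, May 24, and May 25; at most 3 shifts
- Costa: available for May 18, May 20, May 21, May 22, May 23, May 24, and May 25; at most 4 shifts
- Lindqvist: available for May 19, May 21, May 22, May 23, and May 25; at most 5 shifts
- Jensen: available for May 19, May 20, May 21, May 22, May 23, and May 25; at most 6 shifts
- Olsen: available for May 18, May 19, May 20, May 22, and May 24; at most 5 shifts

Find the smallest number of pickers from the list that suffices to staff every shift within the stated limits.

2

8 slots to fill and no one can take more than 6, so at least ⌈8/6⌉ = 2 pickers are needed.
Abara and Lindqvist alone can cover everything: May 18→Abara, May 19→Lindqvist, May 20→Abara, May 21→Lindqvist, May 22→Lindqvist, May 23→Lindqvist, May 24→Abara, May 25→Lindqvist.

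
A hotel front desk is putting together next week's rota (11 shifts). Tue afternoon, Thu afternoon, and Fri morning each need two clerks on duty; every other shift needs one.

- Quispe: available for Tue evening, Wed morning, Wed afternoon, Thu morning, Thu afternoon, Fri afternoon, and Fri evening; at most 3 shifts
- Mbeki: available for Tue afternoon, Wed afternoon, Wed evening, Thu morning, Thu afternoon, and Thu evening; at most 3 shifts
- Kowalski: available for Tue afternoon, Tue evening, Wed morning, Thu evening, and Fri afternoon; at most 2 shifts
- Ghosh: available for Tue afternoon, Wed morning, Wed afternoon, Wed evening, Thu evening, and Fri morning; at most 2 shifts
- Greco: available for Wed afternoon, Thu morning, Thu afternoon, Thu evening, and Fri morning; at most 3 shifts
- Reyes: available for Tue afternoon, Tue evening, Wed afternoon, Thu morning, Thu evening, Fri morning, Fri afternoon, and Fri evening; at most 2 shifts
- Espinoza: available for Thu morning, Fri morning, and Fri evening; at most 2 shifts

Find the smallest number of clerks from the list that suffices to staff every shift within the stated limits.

14 slots to fill and no one can take more than 3, so at least ⌈14/3⌉ = 5 clerks are needed.
Any 5 clerks together have capacity at most 3+3+3+2+2 = 13 < 14 slots, so 5 can never suffice.
Quispe, Mbeki, Kowalski, Ghosh, Greco, and Reyes alone can cover everything: Tue afternoon→Kowalski+Reyes, Tue evening→Quispe, Wed morning→Quispe, Wed afternoon→Ghosh, Wed evening→Mbeki, Thu morning→Mbeki, Thu afternoon→Mbeki+Greco, Thu evening→Greco, Fri morning→Ghosh+Greco, Fri afternoon→Kowalski, Fri evening→Quispe.

6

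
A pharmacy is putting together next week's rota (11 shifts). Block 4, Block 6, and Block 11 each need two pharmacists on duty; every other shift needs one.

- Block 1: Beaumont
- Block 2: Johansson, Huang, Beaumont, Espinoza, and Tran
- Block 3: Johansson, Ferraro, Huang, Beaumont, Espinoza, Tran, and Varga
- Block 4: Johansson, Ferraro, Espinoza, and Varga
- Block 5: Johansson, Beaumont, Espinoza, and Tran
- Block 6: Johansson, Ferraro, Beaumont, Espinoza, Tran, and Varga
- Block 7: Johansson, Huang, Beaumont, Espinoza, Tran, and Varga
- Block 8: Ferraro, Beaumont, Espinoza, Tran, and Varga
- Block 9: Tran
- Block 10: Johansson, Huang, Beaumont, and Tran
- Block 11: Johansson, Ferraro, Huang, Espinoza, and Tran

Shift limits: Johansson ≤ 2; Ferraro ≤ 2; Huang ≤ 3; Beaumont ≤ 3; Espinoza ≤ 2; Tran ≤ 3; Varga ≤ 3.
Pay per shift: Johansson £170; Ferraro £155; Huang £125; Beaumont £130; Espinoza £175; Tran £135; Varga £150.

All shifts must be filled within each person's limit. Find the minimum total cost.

Block 1 can only be covered by Beaumont, so that assignment is forced.
Block 9 can only be covered by Tran, so that assignment is forced.
Picking the cheapest available pharmacist for each shift independently would cost £1855, but that ignores the shift limits.
An optimal schedule: Block 1→Beaumont, Block 2→Huang, Block 3→Varga, Block 4→Varga+Ferraro, Block 5→Beaumont, Block 6→Tran+Varga, Block 7→Huang, Block 8→Beaumont, Block 9→Tran, Block 10→Huang, Block 11→Tran+Ferraro.
Total: 130 + 125 + 150 + 150 + 155 + 130 + 135 + 150 + 125 + 130 + 135 + 125 + 135 + 155 = £1930.

£1930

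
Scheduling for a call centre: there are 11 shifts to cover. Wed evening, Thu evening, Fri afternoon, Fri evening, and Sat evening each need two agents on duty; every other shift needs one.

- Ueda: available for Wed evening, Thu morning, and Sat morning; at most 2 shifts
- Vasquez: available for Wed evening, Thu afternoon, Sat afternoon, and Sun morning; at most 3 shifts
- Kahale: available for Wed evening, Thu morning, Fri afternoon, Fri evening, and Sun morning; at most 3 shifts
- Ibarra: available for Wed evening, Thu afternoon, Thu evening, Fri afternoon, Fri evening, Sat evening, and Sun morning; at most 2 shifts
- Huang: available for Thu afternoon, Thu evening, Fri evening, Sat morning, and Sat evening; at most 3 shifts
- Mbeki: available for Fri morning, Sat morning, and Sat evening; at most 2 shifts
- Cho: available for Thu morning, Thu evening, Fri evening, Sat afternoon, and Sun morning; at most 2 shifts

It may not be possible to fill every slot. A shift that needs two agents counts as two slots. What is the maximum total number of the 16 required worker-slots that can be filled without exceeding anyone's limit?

Total capacity across all agents is 2+3+3+2+3+2+2 = 17, and 16 slots are needed, so at most 16 can be filled.
An assignment achieving 16: Wed evening→Vasquez+Kahale, Thu morning→Ueda, Thu afternoon→Vasquez, Thu evening→Ibarra+Huang, Fri morning→Mbeki, Fri afternoon→Kahale+Ibarra, Fri evening→Kahale+Huang, Sat morning→Ueda, Sat afternoon→Vasquez, Sat evening→Huang+Mbeki, Sun morning→Cho.
Loads: Ueda 2/2, Vasquez 3/3, Kahale 3/3, Ibarra 2/2, Huang 3/3, Mbeki 2/2, Cho 1/2.

16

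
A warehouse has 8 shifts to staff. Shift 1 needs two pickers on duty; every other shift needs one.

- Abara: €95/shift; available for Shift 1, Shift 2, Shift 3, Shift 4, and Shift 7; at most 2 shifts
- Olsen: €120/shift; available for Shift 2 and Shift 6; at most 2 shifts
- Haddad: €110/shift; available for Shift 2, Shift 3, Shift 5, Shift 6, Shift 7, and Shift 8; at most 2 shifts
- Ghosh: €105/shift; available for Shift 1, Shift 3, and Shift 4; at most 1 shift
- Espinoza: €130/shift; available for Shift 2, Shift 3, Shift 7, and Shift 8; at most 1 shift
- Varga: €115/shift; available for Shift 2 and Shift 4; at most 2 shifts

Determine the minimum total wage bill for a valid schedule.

€995

Shift 1 can only be covered by Abara and Ghosh, so that assignment is forced.
Shift 5 can only be covered by Haddad, so that assignment is forced.
Picking the cheapest available picker for each shift independently would cost €910, but that ignores the shift limits.
An optimal schedule: Shift 1→Abara+Ghosh, Shift 2→Varga, Shift 3→Espinoza, Shift 4→Varga, Shift 5→Haddad, Shift 6→Olsen, Shift 7→Abara, Shift 8→Haddad.
Total: 95 + 105 + 115 + 130 + 115 + 110 + 120 + 95 + 110 = €995.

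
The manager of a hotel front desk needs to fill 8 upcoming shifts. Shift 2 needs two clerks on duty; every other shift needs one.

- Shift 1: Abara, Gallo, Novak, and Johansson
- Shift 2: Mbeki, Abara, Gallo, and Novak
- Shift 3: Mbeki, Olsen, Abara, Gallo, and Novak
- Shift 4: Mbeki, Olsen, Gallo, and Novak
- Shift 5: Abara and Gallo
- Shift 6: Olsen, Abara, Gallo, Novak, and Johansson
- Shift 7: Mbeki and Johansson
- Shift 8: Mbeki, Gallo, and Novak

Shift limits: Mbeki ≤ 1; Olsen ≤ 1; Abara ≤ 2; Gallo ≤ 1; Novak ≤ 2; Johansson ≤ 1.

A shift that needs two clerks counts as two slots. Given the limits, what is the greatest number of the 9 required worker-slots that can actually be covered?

8

Total capacity across all clerks is 1+1+2+1+2+1 = 8, and 9 slots are needed, so at most 8 can be filled.
An assignment achieving 8: Shift 1→Abara, Shift 2→Novak, Shift 3→Novak, Shift 4→Olsen, Shift 5→Abara, Shift 6→Johansson, Shift 7→Mbeki, Shift 8→Gallo.
Loads: Mbeki 1/1, Olsen 1/1, Abara 2/2, Gallo 1/1, Novak 2/2, Johansson 1/1.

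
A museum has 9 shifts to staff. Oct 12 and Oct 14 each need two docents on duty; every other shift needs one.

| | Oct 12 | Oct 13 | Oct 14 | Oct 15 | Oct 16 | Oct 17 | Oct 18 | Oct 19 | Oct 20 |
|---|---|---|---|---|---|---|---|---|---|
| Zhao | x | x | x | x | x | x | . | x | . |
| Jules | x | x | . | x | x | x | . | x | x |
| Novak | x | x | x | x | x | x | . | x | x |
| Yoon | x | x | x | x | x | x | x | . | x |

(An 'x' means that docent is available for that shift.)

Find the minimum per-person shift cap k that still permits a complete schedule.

With 4 docents and 11 worker-slots to fill, someone must work at least ⌈11/4⌉ = 3 shifts, so k ≥ 3.
k = 3 works: Oct 12→Novak+Yoon, Oct 13→Zhao, Oct 14→Zhao+Novak, Oct 15→Jules, Oct 16→Jules, Oct 17→Novak, Oct 18→Yoon, Oct 19→Zhao, Oct 20→Jules.
Loads: Zhao 3, Jules 3, Novak 3, Yoon 2 — all ≤ 3.

3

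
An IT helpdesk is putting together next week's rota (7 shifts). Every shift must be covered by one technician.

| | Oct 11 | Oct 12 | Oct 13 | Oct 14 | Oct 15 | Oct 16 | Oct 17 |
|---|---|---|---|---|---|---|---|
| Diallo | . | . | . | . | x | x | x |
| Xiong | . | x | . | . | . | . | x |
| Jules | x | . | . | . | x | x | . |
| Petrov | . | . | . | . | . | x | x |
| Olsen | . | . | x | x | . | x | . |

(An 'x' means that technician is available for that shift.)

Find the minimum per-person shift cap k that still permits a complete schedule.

2

With 5 technicians and 7 worker-slots to fill, someone must work at least ⌈7/5⌉ = 2 shifts, so k ≥ 2.
k = 2 works: Oct 11→Jules, Oct 12→Xiong, Oct 13→Olsen, Oct 14→Olsen, Oct 15→Diallo, Oct 16→Jules, Oct 17→Diallo.
Loads: Diallo 2, Xiong 1, Jules 2, Petrov 0, Olsen 2 — all ≤ 2.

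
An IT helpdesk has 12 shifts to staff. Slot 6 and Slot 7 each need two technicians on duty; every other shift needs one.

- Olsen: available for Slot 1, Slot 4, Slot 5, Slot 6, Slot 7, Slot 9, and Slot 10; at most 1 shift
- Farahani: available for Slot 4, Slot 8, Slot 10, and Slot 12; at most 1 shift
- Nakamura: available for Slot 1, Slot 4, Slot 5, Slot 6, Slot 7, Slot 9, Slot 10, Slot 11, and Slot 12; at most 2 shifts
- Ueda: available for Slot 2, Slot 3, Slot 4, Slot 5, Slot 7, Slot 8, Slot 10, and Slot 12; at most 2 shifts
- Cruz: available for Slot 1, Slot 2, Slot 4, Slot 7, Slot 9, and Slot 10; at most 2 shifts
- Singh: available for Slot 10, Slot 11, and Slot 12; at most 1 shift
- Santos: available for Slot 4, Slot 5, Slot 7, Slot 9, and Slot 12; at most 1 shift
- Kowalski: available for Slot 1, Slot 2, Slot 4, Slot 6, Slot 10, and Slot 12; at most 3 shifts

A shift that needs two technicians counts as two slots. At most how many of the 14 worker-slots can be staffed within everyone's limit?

13

Total capacity across all technicians is 1+1+2+2+2+1+1+3 = 13, and 14 slots are needed, so at most 13 can be filled.
An assignment achieving 13: Slot 1→Kowalski, Slot 2→Ueda, Slot 3→Ueda, Slot 4→Kowalski, Slot 5→Santos, Slot 6→Olsen+Nakamura, Slot 7→Cruz, Slot 8→Farahani, Slot 9→Cruz, Slot 10→Kowalski, Slot 11→Nakamura, Slot 12→Singh.
Loads: Olsen 1/1, Farahani 1/1, Nakamura 2/2, Ueda 2/2, Cruz 2/2, Singh 1/1, Santos 1/1, Kowalski 3/3.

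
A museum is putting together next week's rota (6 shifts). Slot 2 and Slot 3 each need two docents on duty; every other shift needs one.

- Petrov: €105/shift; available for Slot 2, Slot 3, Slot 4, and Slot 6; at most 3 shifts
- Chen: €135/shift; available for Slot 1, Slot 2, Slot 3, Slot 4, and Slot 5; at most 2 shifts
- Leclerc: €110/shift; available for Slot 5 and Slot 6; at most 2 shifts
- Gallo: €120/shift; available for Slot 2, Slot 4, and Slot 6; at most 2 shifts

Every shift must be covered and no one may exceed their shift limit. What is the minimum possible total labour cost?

€925

Slot 1 can only be covered by Chen, so that assignment is forced.
Slot 3 can only be covered by Petrov and Chen, so that assignment is forced.
Picking the cheapest available docent for each shift independently would cost €920, but that ignores the shift limits.
An optimal schedule: Slot 1→Chen, Slot 2→Petrov+Gallo, Slot 3→Petrov+Chen, Slot 4→Petrov, Slot 5→Leclerc, Slot 6→Leclerc.
Total: 135 + 105 + 120 + 105 + 135 + 105 + 110 + 110 = €925.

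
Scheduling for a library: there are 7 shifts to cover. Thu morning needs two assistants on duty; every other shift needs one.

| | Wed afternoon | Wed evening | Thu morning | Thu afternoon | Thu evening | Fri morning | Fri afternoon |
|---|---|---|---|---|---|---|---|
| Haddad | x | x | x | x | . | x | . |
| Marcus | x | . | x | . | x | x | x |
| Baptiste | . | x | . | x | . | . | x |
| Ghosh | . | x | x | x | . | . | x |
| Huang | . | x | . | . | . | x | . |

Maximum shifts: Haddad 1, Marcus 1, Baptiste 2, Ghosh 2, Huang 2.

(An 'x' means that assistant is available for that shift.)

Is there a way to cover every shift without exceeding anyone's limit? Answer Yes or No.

No

Total capacity is 8 and 8 slots are needed, so capacity alone doesn't rule it out.
Shifts {Wed afternoon, Thu morning, Thu evening} need 4 worker-slots in total, but the assistants available for any of those shifts (Haddad, Marcus, and Ghosh) can supply at most 3 among them. So no valid schedule exists.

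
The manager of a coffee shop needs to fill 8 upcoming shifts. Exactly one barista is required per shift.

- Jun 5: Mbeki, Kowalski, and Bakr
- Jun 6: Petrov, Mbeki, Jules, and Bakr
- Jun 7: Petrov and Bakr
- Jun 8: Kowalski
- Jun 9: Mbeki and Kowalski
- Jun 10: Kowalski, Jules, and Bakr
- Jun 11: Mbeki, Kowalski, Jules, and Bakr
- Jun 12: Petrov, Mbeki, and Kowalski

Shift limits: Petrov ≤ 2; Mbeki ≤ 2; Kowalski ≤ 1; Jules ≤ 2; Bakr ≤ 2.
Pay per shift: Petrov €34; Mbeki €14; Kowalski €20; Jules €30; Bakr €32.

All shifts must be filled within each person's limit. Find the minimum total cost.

Jun 8 can only be covered by Kowalski, so that assignment is forced.
Picking the cheapest available barista for each shift independently would cost €142, but that ignores the shift limits.
An optimal schedule: Jun 5→Mbeki, Jun 6→Jules, Jun 7→Bakr, Jun 8→Kowalski, Jun 9→Mbeki, Jun 10→Jules, Jun 11→Bakr, Jun 12→Petrov.
Total: 14 + 30 + 32 + 20 + 14 + 30 + 32 + 34 = €206.

€206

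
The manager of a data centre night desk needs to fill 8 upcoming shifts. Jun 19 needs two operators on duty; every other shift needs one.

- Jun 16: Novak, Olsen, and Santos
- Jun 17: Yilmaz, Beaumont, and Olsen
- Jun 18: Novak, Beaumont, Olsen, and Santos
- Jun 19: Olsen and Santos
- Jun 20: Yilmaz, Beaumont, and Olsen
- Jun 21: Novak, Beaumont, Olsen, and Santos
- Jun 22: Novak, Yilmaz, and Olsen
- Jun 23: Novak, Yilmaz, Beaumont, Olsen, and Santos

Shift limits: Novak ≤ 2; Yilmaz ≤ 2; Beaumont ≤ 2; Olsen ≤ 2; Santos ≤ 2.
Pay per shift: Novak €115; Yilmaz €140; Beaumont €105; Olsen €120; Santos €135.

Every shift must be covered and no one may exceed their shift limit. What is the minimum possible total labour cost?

Jun 19 can only be covered by Olsen and Santos, so that assignment is forced.
Picking the cheapest available operator for each shift independently would cost €1010, but that ignores the shift limits.
An optimal schedule: Jun 16→Novak, Jun 17→Beaumont, Jun 18→Olsen, Jun 19→Olsen+Santos, Jun 20→Beaumont, Jun 21→Santos, Jun 22→Novak, Jun 23→Yilmaz.
Total: 115 + 105 + 120 + 120 + 135 + 105 + 135 + 115 + 140 = €1090.

€1090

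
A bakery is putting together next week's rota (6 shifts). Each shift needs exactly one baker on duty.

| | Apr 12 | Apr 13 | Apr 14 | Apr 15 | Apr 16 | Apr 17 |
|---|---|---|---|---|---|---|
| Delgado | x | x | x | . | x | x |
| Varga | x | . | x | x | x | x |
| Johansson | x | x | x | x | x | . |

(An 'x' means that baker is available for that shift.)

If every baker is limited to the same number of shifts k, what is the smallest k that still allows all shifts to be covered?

2

With 3 bakers and 6 worker-slots to fill, someone must work at least ⌈6/3⌉ = 2 shifts, so k ≥ 2.
k = 2 works: Apr 12→Varga, Apr 13→Delgado, Apr 14→Johansson, Apr 15→Varga, Apr 16→Johansson, Apr 17→Delgado.
Loads: Delgado 2, Varga 2, Johansson 2 — all ≤ 2.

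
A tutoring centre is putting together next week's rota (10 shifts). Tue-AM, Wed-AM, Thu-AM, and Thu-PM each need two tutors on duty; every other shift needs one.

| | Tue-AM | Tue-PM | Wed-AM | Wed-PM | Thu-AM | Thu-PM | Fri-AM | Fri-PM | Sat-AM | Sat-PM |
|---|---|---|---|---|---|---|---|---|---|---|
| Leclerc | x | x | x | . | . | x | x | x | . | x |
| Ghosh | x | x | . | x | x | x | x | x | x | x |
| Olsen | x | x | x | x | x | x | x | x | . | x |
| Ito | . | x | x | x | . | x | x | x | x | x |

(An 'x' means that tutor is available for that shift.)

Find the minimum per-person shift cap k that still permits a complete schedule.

With 4 tutors and 14 worker-slots to fill, someone must work at least ⌈14/4⌉ = 4 shifts, so k ≥ 4.
k = 4 works: Tue-AM→Leclerc+Ghosh, Tue-PM→Leclerc, Wed-AM→Leclerc+Olsen, Wed-PM→Ghosh, Thu-AM→Ghosh+Olsen, Thu-PM→Olsen+Ito, Fri-AM→Leclerc, Fri-PM→Olsen, Sat-AM→Ghosh, Sat-PM→Ito.
Loads: Leclerc 4, Ghosh 4, Olsen 4, Ito 2 — all ≤ 4.

4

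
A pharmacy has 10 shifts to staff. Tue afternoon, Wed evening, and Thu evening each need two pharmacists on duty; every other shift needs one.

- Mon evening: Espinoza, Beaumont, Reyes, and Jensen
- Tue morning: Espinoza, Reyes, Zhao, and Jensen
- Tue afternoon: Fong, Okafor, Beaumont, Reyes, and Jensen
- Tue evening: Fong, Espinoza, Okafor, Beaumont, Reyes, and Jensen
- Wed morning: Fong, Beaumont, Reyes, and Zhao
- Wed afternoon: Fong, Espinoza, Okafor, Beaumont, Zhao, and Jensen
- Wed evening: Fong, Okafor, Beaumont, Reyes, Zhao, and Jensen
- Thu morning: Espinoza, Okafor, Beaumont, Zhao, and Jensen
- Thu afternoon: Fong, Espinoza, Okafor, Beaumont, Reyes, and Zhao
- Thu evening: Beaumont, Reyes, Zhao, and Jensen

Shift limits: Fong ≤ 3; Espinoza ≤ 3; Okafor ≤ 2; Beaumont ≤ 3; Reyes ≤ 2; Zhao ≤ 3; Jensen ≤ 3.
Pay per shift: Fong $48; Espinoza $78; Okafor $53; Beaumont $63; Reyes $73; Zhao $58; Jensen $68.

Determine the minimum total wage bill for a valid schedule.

$749

Picking the cheapest available pharmacist for each shift independently would cost $689, but that ignores the shift limits.
An optimal schedule: Mon evening→Beaumont, Tue morning→Zhao, Tue afternoon→Beaumont+Jensen, Tue evening→Fong, Wed morning→Fong, Wed afternoon→Fong, Wed evening→Zhao+Jensen, Thu morning→Okafor, Thu afternoon→Okafor, Thu evening→Zhao+Beaumont.
Total: 63 + 58 + 63 + 68 + 48 + 48 + 48 + 58 + 68 + 53 + 53 + 58 + 63 = $749.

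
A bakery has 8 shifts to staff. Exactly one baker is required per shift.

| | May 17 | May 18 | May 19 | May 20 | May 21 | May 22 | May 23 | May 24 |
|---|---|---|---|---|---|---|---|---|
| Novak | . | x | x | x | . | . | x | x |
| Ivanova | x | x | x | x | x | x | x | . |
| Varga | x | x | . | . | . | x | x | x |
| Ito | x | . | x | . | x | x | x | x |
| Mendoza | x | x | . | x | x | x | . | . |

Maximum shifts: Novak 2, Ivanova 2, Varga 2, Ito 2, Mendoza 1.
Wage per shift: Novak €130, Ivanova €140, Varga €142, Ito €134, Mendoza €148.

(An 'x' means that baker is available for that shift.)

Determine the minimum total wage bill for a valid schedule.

€1092

Picking the cheapest available baker for each shift independently would cost €1052, but that ignores the shift limits.
An optimal schedule: May 17→Ivanova, May 18→Varga, May 19→Novak, May 20→Novak, May 21→Ivanova, May 22→Ito, May 23→Ito, May 24→Varga.
Total: 140 + 142 + 130 + 130 + 140 + 134 + 134 + 142 = €1092.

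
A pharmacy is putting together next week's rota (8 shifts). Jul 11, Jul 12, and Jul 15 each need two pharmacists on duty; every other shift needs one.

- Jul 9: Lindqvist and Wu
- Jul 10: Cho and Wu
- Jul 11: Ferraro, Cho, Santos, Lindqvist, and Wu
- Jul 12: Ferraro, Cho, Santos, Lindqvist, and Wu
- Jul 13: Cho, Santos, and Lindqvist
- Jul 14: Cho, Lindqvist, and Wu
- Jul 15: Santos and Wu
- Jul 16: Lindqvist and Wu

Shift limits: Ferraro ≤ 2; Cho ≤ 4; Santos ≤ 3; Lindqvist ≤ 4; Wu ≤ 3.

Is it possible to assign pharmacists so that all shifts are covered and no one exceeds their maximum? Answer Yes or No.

Yes

Jul 15 can only be covered by Santos and Wu, so that assignment is forced.
One valid schedule: Jul 9→Lindqvist, Jul 10→Cho, Jul 11→Ferraro+Cho, Jul 12→Ferraro+Santos, Jul 13→Cho, Jul 14→Cho, Jul 15→Santos+Wu, Jul 16→Lindqvist.
Loads: Ferraro 2/2, Cho 4/4, Santos 2/3, Lindqvist 2/4, Wu 1/3 — all within limits.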